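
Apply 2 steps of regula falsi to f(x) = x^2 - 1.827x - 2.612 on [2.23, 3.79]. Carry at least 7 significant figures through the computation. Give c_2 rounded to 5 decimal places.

2.74085

f(2.230000) = -1.713310, f(3.790000) = 4.827770
step 1: c = 2.638612, f(c) = -0.470471 < 0 → new bracket [2.638612, 3.790000]
step 2: c = 2.740852, f(c) = -0.107265 < 0 → new bracket [2.740852, 3.790000]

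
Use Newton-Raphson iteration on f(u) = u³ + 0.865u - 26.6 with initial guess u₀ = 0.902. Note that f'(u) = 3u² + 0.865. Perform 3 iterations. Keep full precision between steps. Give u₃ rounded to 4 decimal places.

4.0720

u_0 = 0.902000: f = -25.085899, f' = 3.305812 → u_1 = 0.902000 - (-25.085899)/(3.305812) = 8.490423
u_1 = 8.490423: f = 592.795698, f' = 217.126839 → u_2 = 8.490423 - (592.795698)/(217.126839) = 5.760241
u_2 = 5.760241: f = 169.509595, f' = 100.406137 → u_3 = 5.760241 - (169.509595)/(100.406137) = 4.072002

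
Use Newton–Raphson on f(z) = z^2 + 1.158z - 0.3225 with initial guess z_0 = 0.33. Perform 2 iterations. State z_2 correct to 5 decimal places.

f'(z) = 2z + 1.158
z_0 = 0.330000: f = 0.168540, f' = 1.818000 → z_1 = 0.330000 - (0.168540)/(1.818000) = 0.237294
z_1 = 0.237294: f = 0.008594, f' = 1.632587 → z_2 = 0.237294 - (0.008594)/(1.632587) = 0.232029

0.23203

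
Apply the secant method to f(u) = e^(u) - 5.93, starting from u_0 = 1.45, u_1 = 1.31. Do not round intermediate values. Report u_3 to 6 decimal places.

1.757865

f(u_0) = -1.666885, f(u_1) = -2.223826
u_2 = 1.310000 - (-2.223826)·(1.310000 - 1.450000)/(-2.223826 - (-1.666885)) = 1.869010; f(u_2) = 0.551879
u_3 = 1.869010 - (0.551879)·(1.869010 - 1.310000)/(0.551879 - (-2.223826)) = 1.757865; f(u_3) = -0.129957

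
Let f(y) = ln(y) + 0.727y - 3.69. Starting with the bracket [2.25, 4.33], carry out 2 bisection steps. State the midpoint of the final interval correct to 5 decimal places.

f(2.250000) = -1.243320, f(4.330000) = 0.923478 (opposite signs)
step 1: m = 3.290000, f(m) = -0.107282 < 0 → root in [3.290000, 4.330000]
step 2: m = 3.810000, f(m) = 0.417499 > 0 → root in [3.290000, 3.810000]
Midpoint of [3.290000, 3.810000] = 3.550000

3.55000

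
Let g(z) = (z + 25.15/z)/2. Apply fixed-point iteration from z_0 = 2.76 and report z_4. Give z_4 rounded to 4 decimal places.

z_1 = g(2.760000) = 5.936159
z_2 = g(5.936159) = 5.086453
z_3 = g(5.086453) = 5.015480
z_4 = g(5.015480) = 5.014978

5.0150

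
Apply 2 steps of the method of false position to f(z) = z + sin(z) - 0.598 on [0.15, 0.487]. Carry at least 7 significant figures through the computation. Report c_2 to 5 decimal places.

False-position update: c = (a·f(b) − b·f(a))/(f(b) − f(a)); replace the endpoint whose sign matches f(c).
f(0.150000) = -0.298562, f(0.487000) = 0.356977
step 1: c = 0.303485, f(c) = 0.004333 > 0 → new bracket [0.150000, 0.303485]
step 2: c = 0.301289, f(c) = 0.000041 > 0 → new bracket [0.150000, 0.301289]

0.30129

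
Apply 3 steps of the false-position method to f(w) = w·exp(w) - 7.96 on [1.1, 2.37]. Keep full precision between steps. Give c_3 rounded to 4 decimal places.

1.5568

f(1.100000) = -4.655417, f(2.370000) = 17.392820
step 1: c = 1.368157, f(c) = -2.585740 < 0 → new bracket [1.368157, 2.370000]
step 2: c = 1.497821, f(c) = -1.261844 < 0 → new bracket [1.497821, 2.370000]
step 3: c = 1.556817, f(c) = -0.574929 < 0 → new bracket [1.556817, 2.370000]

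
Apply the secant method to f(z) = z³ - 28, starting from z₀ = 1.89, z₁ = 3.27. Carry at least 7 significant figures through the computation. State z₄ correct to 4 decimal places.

f(z_0) = -21.248731, f(z_1) = 6.965783
z_2 = 3.270000 - (6.965783)·(3.270000 - 1.890000)/(6.965783 - (-21.248731)) = 2.929297; f(z_2) = -2.864354
z_3 = 2.929297 - (-2.864354)·(2.929297 - 3.270000)/(-2.864354 - (6.965783)) = 3.028572; f(z_3) = -0.221173
z_4 = 3.028572 - (-0.221173)·(3.028572 - 2.929297)/(-0.221173 - (-2.864354)) = 3.036880; f(z_4) = 0.008039

3.0369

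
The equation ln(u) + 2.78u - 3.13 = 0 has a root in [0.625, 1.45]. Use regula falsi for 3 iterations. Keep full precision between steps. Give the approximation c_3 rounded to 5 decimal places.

f(0.625000) = -1.862504, f(1.450000) = 1.272564
step 1: c = 1.115122, f(c) = 0.079003 > 0 → new bracket [0.625000, 1.115122]
step 2: c = 1.095178, f(c) = 0.005512 > 0 → new bracket [0.625000, 1.095178]
step 3: c = 1.093791, f(c) = 0.000388 > 0 → new bracket [0.625000, 1.093791]

1.09379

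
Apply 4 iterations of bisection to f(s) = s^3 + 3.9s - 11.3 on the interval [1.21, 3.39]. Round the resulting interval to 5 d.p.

f(1.210000) = -4.809439, f(3.390000) = 40.879219 (opposite signs)
step 1: m = 2.300000, f(m) = 9.837000 > 0 → root in [1.210000, 2.300000]
step 2: m = 1.755000, f(m) = 0.949944 > 0 → root in [1.210000, 1.755000]
step 3: m = 1.482500, f(m) = -2.260002 < 0 → root in [1.482500, 1.755000]
step 4: m = 1.618750, f(m) = -0.745181 < 0 → root in [1.618750, 1.755000]

[1.61875, 1.75500]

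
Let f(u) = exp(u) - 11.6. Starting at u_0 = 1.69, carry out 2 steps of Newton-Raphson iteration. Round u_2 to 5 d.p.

2.51468

Newton update: u ← u − f(u)/f'(u).
f'(u) = exp(u)
u_0 = 1.690000: f = -6.180519, f' = 5.419481 → u_1 = 1.690000 - (-6.180519)/(5.419481) = 2.830426
u_1 = 2.830426: f = 5.352689, f' = 16.952689 → u_2 = 2.830426 - (5.352689)/(16.952689) = 2.514684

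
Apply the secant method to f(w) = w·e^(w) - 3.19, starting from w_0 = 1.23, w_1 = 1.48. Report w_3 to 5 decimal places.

1.09129

f(w_0) = 1.018112, f(w_1) = 3.311560
w_2 = 1.480000 - (3.311560)·(1.480000 - 1.230000)/(3.311560 - (1.018112)) = 1.119019; f(w_2) = 0.236270
w_3 = 1.119019 - (0.236270)·(1.119019 - 1.480000)/(0.236270 - (3.311560)) = 1.091286; f(w_3) = 0.059959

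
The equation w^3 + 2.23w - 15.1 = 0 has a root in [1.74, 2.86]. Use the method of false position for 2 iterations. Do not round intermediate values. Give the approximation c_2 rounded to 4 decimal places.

False-position update: c = (a·f(b) − b·f(a))/(f(b) − f(a)); replace the endpoint whose sign matches f(c).
f(1.740000) = -5.951776, f(2.860000) = 14.671456
step 1: c = 2.063227, f(c) = -1.716038 < 0 → new bracket [2.063227, 2.860000]
step 2: c = 2.146662, f(c) = -0.420782 < 0 → new bracket [2.146662, 2.860000]

2.1467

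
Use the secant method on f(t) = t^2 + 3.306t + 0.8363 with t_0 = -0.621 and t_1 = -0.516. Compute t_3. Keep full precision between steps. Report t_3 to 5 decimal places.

-0.27960

f(t_0) = -0.831085, f(t_1) = -0.603340
t_2 = -0.516000 - (-0.603340)·(-0.516000 - -0.621000)/(-0.603340 - (-0.831085)) = -0.237835; f(t_2) = 0.106583
t_3 = -0.237835 - (0.106583)·(-0.237835 - -0.516000)/(0.106583 - (-0.603340)) = -0.279597; f(t_3) = -0.009873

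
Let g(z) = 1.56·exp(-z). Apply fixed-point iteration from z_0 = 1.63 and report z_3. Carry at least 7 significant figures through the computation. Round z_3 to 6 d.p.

z_1 = g(1.630000) = 0.305650
z_2 = g(0.305650) = 1.149165
z_3 = g(1.149165) = 0.494366

0.494366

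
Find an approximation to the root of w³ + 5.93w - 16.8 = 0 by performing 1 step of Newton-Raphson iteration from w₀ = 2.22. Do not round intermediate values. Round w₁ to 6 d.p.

1.867329

Newton update: w ← w − f(w)/f'(w).
f'(w) = 3w² + 5.93
w_0 = 2.220000: f = 7.305648, f' = 20.715200 → w_1 = 2.220000 - (7.305648)/(20.715200) = 1.867329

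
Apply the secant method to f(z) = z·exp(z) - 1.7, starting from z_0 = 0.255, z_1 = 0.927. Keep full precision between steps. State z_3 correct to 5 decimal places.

0.77210

Secant update: z_(k+1) = z_k − f(z_k)·(z_k − z_(k-1))/(f(z_k) − f(z_(k-1))).
f(z_0) = -1.370932, f(z_1) = 0.642452
z_2 = 0.927000 - (0.642452)·(0.927000 - 0.255000)/(0.642452 - (-1.370932)) = 0.712571; f(z_2) = -0.246905
z_3 = 0.712571 - (-0.246905)·(0.712571 - 0.927000)/(-0.246905 - (0.642452)) = 0.772101; f(z_3) = -0.028934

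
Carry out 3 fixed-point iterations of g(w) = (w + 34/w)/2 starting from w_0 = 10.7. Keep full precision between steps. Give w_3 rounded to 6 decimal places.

w_1 = g(10.700000) = 6.938785
w_2 = g(6.938785) = 5.919389
w_3 = g(5.919389) = 5.831613

5.831613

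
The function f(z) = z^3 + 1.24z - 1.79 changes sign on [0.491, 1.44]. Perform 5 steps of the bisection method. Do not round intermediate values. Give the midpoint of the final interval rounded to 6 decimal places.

0.891359

f(0.491000) = -1.062789, f(1.440000) = 2.981584 (opposite signs)
step 1: m = 0.965500, f(m) = 0.307250 > 0 → root in [0.491000, 0.965500]
step 2: m = 0.728250, f(m) = -0.500744 < 0 → root in [0.728250, 0.965500]
step 3: m = 0.846875, f(m) = -0.132499 < 0 → root in [0.846875, 0.965500]
step 4: m = 0.906188, f(m) = 0.077812 > 0 → root in [0.846875, 0.906188]
step 5: m = 0.876531, f(m) = -0.029656 < 0 → root in [0.876531, 0.906188]
Midpoint of [0.876531, 0.906188] = 0.891359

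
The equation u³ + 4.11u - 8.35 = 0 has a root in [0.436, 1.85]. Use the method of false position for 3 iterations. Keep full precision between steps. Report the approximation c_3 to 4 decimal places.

1.3788

False-position update: c = (a·f(b) − b·f(a))/(f(b) − f(a)); replace the endpoint whose sign matches f(c).
f(0.436000) = -6.475158, f(1.850000) = 5.585125
step 1: c = 1.195176, f(c) = -1.730585 < 0 → new bracket [1.195176, 1.850000]
step 2: c = 1.350079, f(c) = -0.340366 < 0 → new bracket [1.350079, 1.850000]
step 3: c = 1.378795, f(c) = -0.061957 < 0 → new bracket [1.378795, 1.850000]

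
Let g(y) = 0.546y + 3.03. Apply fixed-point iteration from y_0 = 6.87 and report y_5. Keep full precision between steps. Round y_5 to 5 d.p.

6.68352

y_1 = g(6.870000) = 6.781020
y_2 = g(6.781020) = 6.732437
y_3 = g(6.732437) = 6.705911
y_4 = g(6.705911) = 6.691427
y_5 = g(6.691427) = 6.683519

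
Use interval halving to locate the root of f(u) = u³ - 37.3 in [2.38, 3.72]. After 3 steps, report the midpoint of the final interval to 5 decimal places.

f(2.380000) = -23.818728, f(3.720000) = 14.178848 (opposite signs)
step 1: m = 3.050000, f(m) = -8.927375 < 0 → root in [3.050000, 3.720000]
step 2: m = 3.385000, f(m) = 1.486092 > 0 → root in [3.050000, 3.385000]
step 3: m = 3.217500, f(m) = -3.991455 < 0 → root in [3.217500, 3.385000]
Midpoint of [3.217500, 3.385000] = 3.301250

3.30125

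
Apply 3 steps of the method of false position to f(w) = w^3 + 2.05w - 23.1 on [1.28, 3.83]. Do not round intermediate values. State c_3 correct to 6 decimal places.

False-position update: c = (a·f(b) − b·f(a))/(f(b) − f(a)); replace the endpoint whose sign matches f(c).
f(1.280000) = -18.378848, f(3.830000) = 40.933387
step 1: c = 2.070158, f(c) = -9.984396 < 0 → new bracket [2.070158, 3.830000]
step 2: c = 2.415243, f(c) = -4.059671 < 0 → new bracket [2.415243, 3.830000]
step 3: c = 2.542895, f(c) = -1.443903 < 0 → new bracket [2.542895, 3.830000]

2.542895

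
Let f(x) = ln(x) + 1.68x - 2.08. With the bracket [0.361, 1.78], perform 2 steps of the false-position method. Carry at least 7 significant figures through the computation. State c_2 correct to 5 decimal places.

1.17094

f(0.361000) = -2.492397, f(1.780000) = 1.487013
step 1: c = 1.249753, f(c) = 0.242530 > 0 → new bracket [0.361000, 1.249753]
step 2: c = 1.170939, f(c) = 0.044984 > 0 → new bracket [0.361000, 1.170939]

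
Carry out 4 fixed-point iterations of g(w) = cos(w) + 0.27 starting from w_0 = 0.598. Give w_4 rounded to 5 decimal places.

w_1 = g(0.598000) = 1.096463
w_2 = g(1.096463) = 0.726745
w_3 = g(0.726745) = 1.017341
w_4 = g(1.017341) = 0.795630

0.79563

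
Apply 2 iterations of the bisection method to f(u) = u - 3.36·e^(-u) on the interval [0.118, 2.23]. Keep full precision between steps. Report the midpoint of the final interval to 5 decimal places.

0.91000

f(0.118000) = -2.868019, f(2.230000) = 1.868704 (opposite signs)
step 1: m = 1.174000, f(m) = 0.135330 > 0 → root in [0.118000, 1.174000]
step 2: m = 0.646000, f(m) = -1.115104 < 0 → root in [0.646000, 1.174000]
Midpoint of [0.646000, 1.174000] = 0.910000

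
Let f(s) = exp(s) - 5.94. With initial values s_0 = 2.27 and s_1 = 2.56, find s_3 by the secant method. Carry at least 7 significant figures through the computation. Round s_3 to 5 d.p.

f(s_0) = 3.739401, f(s_1) = 6.995817
s_2 = 2.560000 - (6.995817)·(2.560000 - 2.270000)/(6.995817 - (3.739401)) = 1.936988; f(s_2) = 0.997822
s_3 = 1.936988 - (0.997822)·(1.936988 - 2.560000)/(0.997822 - (6.995817)) = 1.833344; f(s_3) = 0.314768

1.83334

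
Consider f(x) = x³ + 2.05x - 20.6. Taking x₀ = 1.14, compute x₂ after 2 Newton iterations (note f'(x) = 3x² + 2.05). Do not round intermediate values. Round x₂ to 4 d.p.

x_0 = 1.140000: f = -16.781456, f' = 5.948800 → x_1 = 1.140000 - (-16.781456)/(5.948800) = 3.960982
x_1 = 3.960982: f = 49.665344, f' = 49.118128 → x_2 = 3.960982 - (49.665344)/(49.118128) = 2.949841

2.9498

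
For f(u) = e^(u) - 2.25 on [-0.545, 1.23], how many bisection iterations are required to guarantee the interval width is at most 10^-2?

8

Initial width b − a = 1.23 − -0.545 = 1.775000.
After n steps the width is (b−a)/2^n; need (b−a)/2^n ≤ 10^-2.
So n ≥ log₂(1.775000/10^-2) = log₂(177.5000) ≈ 7.4717.
Hence n = 8.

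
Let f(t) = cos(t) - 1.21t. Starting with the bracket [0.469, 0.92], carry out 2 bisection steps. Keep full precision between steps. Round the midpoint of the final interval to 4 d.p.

f(0.469000) = 0.324531, f(0.920000) = -0.507380 (opposite signs)
step 1: m = 0.694500, f(m) = -0.071971 < 0 → root in [0.469000, 0.694500]
step 2: m = 0.581750, f(m) = 0.131585 > 0 → root in [0.581750, 0.694500]
Midpoint of [0.581750, 0.694500] = 0.638125

0.6381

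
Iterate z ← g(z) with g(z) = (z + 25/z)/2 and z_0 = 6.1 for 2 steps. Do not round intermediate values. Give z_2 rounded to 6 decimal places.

5.000965

z_1 = g(6.100000) = 5.099180
z_2 = g(5.099180) = 5.000965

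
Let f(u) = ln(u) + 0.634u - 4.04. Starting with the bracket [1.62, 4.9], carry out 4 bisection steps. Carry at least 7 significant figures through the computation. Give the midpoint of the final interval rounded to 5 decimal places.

4.18250

f(1.620000) = -2.530494, f(4.900000) = 0.655835 (opposite signs)
step 1: m = 3.260000, f(m) = -0.791433 < 0 → root in [3.260000, 4.900000]
step 2: m = 4.080000, f(m) = -0.047183 < 0 → root in [4.080000, 4.900000]
step 3: m = 4.490000, f(m) = 0.308513 > 0 → root in [4.080000, 4.490000]
step 4: m = 4.285000, f(m) = 0.131811 > 0 → root in [4.080000, 4.285000]
Midpoint of [4.080000, 4.285000] = 4.182500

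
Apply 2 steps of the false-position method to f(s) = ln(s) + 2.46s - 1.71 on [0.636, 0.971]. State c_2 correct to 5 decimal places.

f(0.636000) = -0.597997, f(0.971000) = 0.649231
step 1: c = 0.796619, f(c) = 0.022305 > 0 → new bracket [0.636000, 0.796619]
step 2: c = 0.790844, f(c) = 0.000820 > 0 → new bracket [0.636000, 0.790844]

0.79084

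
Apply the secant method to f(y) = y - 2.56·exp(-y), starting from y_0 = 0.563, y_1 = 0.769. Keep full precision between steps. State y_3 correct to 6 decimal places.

0.969166

f(y_0) = -0.894915, f(y_1) = -0.417499
y_2 = 0.769000 - (-0.417499)·(0.769000 - 0.563000)/(-0.417499 - (-0.894915)) = 0.949147; f(y_2) = -0.041755
y_3 = 0.949147 - (-0.041755)·(0.949147 - 0.769000)/(-0.041755 - (-0.417499)) = 0.969166; f(y_3) = -0.002096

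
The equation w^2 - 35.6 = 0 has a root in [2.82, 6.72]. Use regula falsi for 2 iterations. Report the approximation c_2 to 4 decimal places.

5.9515

f(2.820000) = -27.647600, f(6.720000) = 9.558400
step 1: c = 5.718071, f(c) = -2.903661 < 0 → new bracket [5.718071, 6.720000]
step 2: c = 5.951521, f(c) = -0.179401 < 0 → new bracket [5.951521, 6.720000]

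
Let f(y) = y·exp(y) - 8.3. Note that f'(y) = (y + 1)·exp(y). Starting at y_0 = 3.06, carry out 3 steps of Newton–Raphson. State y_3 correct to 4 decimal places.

1.6782

y_0 = 3.060000: f = 56.962325, f' = 86.589882 → y_1 = 3.060000 - (56.962325)/(86.589882) = 2.402160
y_1 = 2.402160: f = 18.236675, f' = 37.583682 → y_2 = 2.402160 - (18.236675)/(37.583682) = 1.916931
y_2 = 1.916931: f = 4.735241, f' = 19.835298 → y_3 = 1.916931 - (4.735241)/(19.835298) = 1.678203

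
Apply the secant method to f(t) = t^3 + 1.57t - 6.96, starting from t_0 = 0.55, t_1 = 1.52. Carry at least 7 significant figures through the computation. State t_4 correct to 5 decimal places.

f(t_0) = -5.930125, f(t_1) = -1.061792
t_2 = 1.520000 - (-1.061792)·(1.520000 - 0.550000)/(-1.061792 - (-5.930125)) = 1.731559; f(t_2) = 0.950272
t_3 = 1.731559 - (0.950272)·(1.731559 - 1.520000)/(0.950272 - (-1.061792)) = 1.631642; f(t_3) = -0.054472
t_4 = 1.631642 - (-0.054472)·(1.631642 - 1.731559)/(-0.054472 - (0.950272)) = 1.637059; f(t_4) = -0.002560

1.63706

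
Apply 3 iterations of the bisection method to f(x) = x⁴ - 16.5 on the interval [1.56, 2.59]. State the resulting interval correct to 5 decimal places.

f(1.560000) = -10.577591, f(2.590000) = 28.498606 (opposite signs)
step 1: m = 2.075000, f(m) = 2.038407 > 0 → root in [1.560000, 2.075000]
step 2: m = 1.817500, f(m) = -5.588168 < 0 → root in [1.817500, 2.075000]
step 3: m = 1.946250, f(m) = -2.151896 < 0 → root in [1.946250, 2.075000]

[1.94625, 2.07500]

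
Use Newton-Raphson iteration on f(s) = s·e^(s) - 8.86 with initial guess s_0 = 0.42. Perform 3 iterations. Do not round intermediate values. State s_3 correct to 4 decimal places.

2.7293

f'(s) = (s + 1)·e^(s)
s_0 = 0.420000: f = -8.220776, f' = 2.161185 → s_1 = 0.420000 - (-8.220776)/(2.161185) = 4.223827
s_1 = 4.223827: f = 279.603629, f' = 356.758000 → s_2 = 4.223827 - (279.603629)/(356.758000) = 3.440093
s_2 = 3.440093: f = 98.435963, f' = 138.485810 → s_3 = 3.440093 - (98.435963)/(138.485810) = 2.729291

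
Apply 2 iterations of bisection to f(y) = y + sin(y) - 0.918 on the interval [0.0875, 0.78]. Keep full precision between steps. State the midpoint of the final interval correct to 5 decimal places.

0.52031

f(0.087500) = -0.743112, f(0.780000) = 0.565279 (opposite signs)
step 1: m = 0.433750, f(m) = -0.063974 < 0 → root in [0.433750, 0.780000]
step 2: m = 0.606875, f(m) = 0.259178 > 0 → root in [0.433750, 0.606875]
Midpoint of [0.433750, 0.606875] = 0.520313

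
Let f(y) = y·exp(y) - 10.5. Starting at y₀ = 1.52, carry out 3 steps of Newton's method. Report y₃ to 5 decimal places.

f'(y) = (y + 1)·exp(y)
y_0 = 1.520000: f = -3.550218, f' = 11.522007 → y_1 = 1.520000 - (-3.550218)/(11.522007) = 1.828125
y_1 = 1.828125: f = 0.874975, f' = 17.597183 → y_2 = 1.828125 - (0.874975)/(17.597183) = 1.778402
y_2 = 1.778402: f = 0.028838, f' = 16.449229 → y_3 = 1.778402 - (0.028838)/(16.449229) = 1.776649

1.77665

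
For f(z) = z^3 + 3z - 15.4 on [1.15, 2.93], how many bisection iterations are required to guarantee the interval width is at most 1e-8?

28

Initial width b − a = 2.93 − 1.15 = 1.780000.
After n steps the width is (b−a)/2^n; need (b−a)/2^n ≤ 1e-8.
So n ≥ log₂(1.780000/1e-8) = log₂(178000000.0000) ≈ 27.4073.
Hence n = 28.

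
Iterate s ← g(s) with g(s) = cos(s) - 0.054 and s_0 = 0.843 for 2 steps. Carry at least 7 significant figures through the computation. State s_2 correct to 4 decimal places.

s_1 = g(0.843000) = 0.611226
s_2 = g(0.611226) = 0.764945

0.7649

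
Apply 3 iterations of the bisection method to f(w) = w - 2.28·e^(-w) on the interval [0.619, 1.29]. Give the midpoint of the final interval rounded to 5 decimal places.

0.91256

f(0.619000) = -0.608740, f(1.290000) = 0.662383 (opposite signs)
step 1: m = 0.954500, f(m) = 0.076690 > 0 → root in [0.619000, 0.954500]
step 2: m = 0.786750, f(m) = -0.251385 < 0 → root in [0.786750, 0.954500]
step 3: m = 0.870625, f(m) = -0.083988 < 0 → root in [0.870625, 0.954500]
Midpoint of [0.870625, 0.954500] = 0.912562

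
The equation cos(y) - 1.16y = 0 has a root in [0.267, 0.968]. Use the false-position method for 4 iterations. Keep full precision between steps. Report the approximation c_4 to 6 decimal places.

0.673710

f(0.267000) = 0.654847, f(0.968000) = -0.555932
step 1: c = 0.646134, f(c) = 0.048902 > 0 → new bracket [0.646134, 0.968000]
step 2: c = 0.672158, f(c) = 0.002777 > 0 → new bracket [0.672158, 0.968000]
step 3: c = 0.673628, f(c) = 0.000155 > 0 → new bracket [0.673628, 0.968000]
step 4: c = 0.673710, f(c) = 0.000009 > 0 → new bracket [0.673710, 0.968000]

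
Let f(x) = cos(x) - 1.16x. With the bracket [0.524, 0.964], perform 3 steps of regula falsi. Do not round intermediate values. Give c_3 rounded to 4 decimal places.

False-position update: c = (a·f(b) − b·f(a))/(f(b) − f(a)); replace the endpoint whose sign matches f(c).
f(0.524000) = 0.257985, f(0.964000) = -0.548001
step 1: c = 0.664838, f(c) = 0.015805 > 0 → new bracket [0.664838, 0.964000]
step 2: c = 0.673224, f(c) = 0.000875 > 0 → new bracket [0.673224, 0.964000]
step 3: c = 0.673688, f(c) = 0.000048 > 0 → new bracket [0.673688, 0.964000]

0.6737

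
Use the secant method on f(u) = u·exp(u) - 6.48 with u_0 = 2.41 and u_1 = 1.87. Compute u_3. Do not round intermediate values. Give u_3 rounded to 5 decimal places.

Secant update: u_(k+1) = u_k − f(u_k)·(u_k − u_(k-1))/(f(u_k) − f(u_(k-1))).
f(u_0) = 20.352846, f(u_1) = 5.653114
u_2 = 1.870000 - (5.653114)·(1.870000 - 2.410000)/(5.653114 - (20.352846)) = 1.662331; f(u_2) = 2.283116
u_3 = 1.662331 - (2.283116)·(1.662331 - 1.870000)/(2.283116 - (5.653114)) = 1.521639; f(u_3) = 0.488683

1.52164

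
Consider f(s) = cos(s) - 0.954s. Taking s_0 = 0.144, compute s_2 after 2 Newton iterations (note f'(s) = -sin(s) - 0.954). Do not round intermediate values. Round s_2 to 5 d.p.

0.76465

s_0 = 0.144000: f = 0.852274, f' = -1.097503 → s_1 = 0.144000 - (0.852274)/(-1.097503) = 0.920557
s_1 = 0.920557: f = -0.272835, f' = -1.749939 → s_2 = 0.920557 - (-0.272835)/(-1.749939) = 0.764646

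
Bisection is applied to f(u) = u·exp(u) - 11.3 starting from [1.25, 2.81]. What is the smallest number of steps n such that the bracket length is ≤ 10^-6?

21

Initial width b − a = 2.81 − 1.25 = 1.560000.
After n steps the width is (b−a)/2^n; need (b−a)/2^n ≤ 10^-6.
So n ≥ log₂(1.560000/10^-6) = log₂(1560000.0000) ≈ 20.5731.
Hence n = 21.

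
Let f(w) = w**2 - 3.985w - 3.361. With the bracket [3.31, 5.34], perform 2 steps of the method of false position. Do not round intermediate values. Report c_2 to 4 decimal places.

f(3.310000) = -5.595250, f(5.340000) = 3.874700
step 1: c = 4.509411, f(c) = -0.996218 < 0 → new bracket [4.509411, 5.340000]
step 2: c = 4.679286, f(c) = -0.112239 < 0 → new bracket [4.679286, 5.340000]

4.6793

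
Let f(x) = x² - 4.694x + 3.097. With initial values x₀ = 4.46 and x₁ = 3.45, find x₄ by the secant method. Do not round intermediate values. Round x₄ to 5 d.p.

f(x_0) = 2.053360, f(x_1) = -1.194800
x_2 = 3.450000 - (-1.194800)·(3.450000 - 4.460000)/(-1.194800 - (2.053360)) = 3.821517; f(x_2) = -0.237207
x_3 = 3.821517 - (-0.237207)·(3.821517 - 3.450000)/(-0.237207 - (-1.194800)) = 3.913547; f(x_3) = 0.042660
x_4 = 3.913547 - (0.042660)·(3.913547 - 3.821517)/(0.042660 - (-0.237207)) = 3.899519; f(x_4) = -0.001094

3.89952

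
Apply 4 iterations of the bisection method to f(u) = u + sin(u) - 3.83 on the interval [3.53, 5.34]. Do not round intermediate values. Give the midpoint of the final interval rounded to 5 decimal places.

4.83094

f(3.530000) = -0.678715, f(5.340000) = 0.700567 (opposite signs)
step 1: m = 4.435000, f(m) = -0.356774 < 0 → root in [4.435000, 5.340000]
step 2: m = 4.887500, f(m) = 0.072793 > 0 → root in [4.435000, 4.887500]
step 3: m = 4.661250, f(m) = -0.167443 < 0 → root in [4.661250, 4.887500]
step 4: m = 4.774375, f(m) = -0.053704 < 0 → root in [4.774375, 4.887500]
Midpoint of [4.774375, 4.887500] = 4.830937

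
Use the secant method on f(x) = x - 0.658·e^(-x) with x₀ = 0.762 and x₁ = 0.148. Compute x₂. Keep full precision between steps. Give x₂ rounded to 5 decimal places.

f(x_0) = 0.454890, f(x_1) = -0.419480
x_2 = 0.148000 - (-0.419480)·(0.148000 - 0.762000)/(-0.419480 - (0.454890)) = 0.442567; f(x_2) = 0.019877

0.44257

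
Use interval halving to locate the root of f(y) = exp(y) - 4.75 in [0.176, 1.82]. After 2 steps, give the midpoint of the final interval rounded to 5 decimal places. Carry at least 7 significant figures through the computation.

1.61450

f(0.176000) = -3.557562, f(1.820000) = 1.421858 (opposite signs)
step 1: m = 0.998000, f(m) = -2.037149 < 0 → root in [0.998000, 1.820000]
step 2: m = 1.409000, f(m) = -0.658139 < 0 → root in [1.409000, 1.820000]
Midpoint of [1.409000, 1.820000] = 1.614500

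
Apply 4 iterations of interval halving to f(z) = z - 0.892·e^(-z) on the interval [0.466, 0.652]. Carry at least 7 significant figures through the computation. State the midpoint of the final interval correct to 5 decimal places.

0.52994

f(0.466000) = -0.093736, f(0.652000) = 0.187266 (opposite signs)
step 1: m = 0.559000, f(m) = 0.048972 > 0 → root in [0.466000, 0.559000]
step 2: m = 0.512500, f(m) = -0.021805 < 0 → root in [0.512500, 0.559000]
step 3: m = 0.535750, f(m) = 0.013725 > 0 → root in [0.512500, 0.535750]
step 4: m = 0.524125, f(m) = -0.004004 < 0 → root in [0.524125, 0.535750]
Midpoint of [0.524125, 0.535750] = 0.529938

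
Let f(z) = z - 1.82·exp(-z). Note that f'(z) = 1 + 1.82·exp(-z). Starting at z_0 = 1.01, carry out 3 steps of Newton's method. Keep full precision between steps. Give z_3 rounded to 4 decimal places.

z_0 = 1.010000: f = 0.347121, f' = 1.662879 → z_1 = 1.010000 - (0.347121)/(1.662879) = 0.801253
z_1 = 0.801253: f = -0.015502, f' = 1.816755 → z_2 = 0.801253 - (-0.015502)/(1.816755) = 0.809786
z_2 = 0.809786: f = -0.000030, f' = 1.809815 → z_3 = 0.809786 - (-0.000030)/(1.809815) = 0.809802

0.8098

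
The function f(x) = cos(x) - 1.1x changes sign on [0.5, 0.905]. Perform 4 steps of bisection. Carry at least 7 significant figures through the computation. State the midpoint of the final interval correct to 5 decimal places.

0.68984

f(0.500000) = 0.327583, f(0.905000) = -0.377814 (opposite signs)
step 1: m = 0.702500, f(m) = -0.009521 < 0 → root in [0.500000, 0.702500]
step 2: m = 0.601250, f(m) = 0.163254 > 0 → root in [0.601250, 0.702500]
step 3: m = 0.651875, f(m) = 0.077885 > 0 → root in [0.651875, 0.702500]
step 4: m = 0.677188, f(m) = 0.034432 > 0 → root in [0.677188, 0.702500]
Midpoint of [0.677188, 0.702500] = 0.689844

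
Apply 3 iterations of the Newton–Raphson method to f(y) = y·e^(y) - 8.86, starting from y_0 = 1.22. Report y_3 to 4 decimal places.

f'(y) = (y + 1)·e^(y)
y_0 = 1.220000: f = -4.727631, f' = 7.519557 → y_1 = 1.220000 - (-4.727631)/(7.519557) = 1.848711
y_1 = 1.848711: f = 2.882330, f' = 18.093959 → y_2 = 1.848711 - (2.882330)/(18.093959) = 1.689413
y_2 = 1.689413: f = 0.290375, f' = 14.566678 → y_3 = 1.689413 - (0.290375)/(14.566678) = 1.669479

1.6695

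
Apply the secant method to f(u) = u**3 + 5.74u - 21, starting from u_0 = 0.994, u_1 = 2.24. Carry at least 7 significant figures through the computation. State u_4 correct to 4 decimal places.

2.0834

f(u_0) = -14.312332, f(u_1) = 3.097024
u_2 = 2.240000 - (3.097024)·(2.240000 - 0.994000)/(3.097024 - (-14.312332)) = 2.018344; f(u_2) = -1.192556
u_3 = 2.018344 - (-1.192556)·(2.018344 - 2.240000)/(-1.192556 - (3.097024)) = 2.079967; f(u_3) = -0.062507
u_4 = 2.079967 - (-0.062507)·(2.079967 - 2.018344)/(-0.062507 - (-1.192556)) = 2.083376; f(u_4) = 0.001370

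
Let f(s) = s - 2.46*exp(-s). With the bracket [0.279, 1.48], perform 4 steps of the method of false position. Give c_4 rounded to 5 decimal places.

f(0.279000) = -1.582088, f(1.480000) = 0.920011
step 1: c = 1.038397, f(c) = 0.167504 > 0 → new bracket [0.279000, 1.038397]
step 2: c = 0.965693, f(c) = 0.029124 > 0 → new bracket [0.279000, 0.965693]
step 3: c = 0.953281, f(c) = 0.005014 > 0 → new bracket [0.279000, 0.953281]
step 4: c = 0.951151, f(c) = 0.000862 > 0 → new bracket [0.279000, 0.951151]

0.95115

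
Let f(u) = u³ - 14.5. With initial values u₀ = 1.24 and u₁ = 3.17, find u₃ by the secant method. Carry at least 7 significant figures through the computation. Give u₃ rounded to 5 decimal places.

f(u_0) = -12.593376, f(u_1) = 17.355013
u_2 = 3.170000 - (17.355013)·(3.170000 - 1.240000)/(17.355013 - (-12.593376)) = 2.051570; f(u_2) = -5.865065
u_3 = 2.051570 - (-5.865065)·(2.051570 - 3.170000)/(-5.865065 - (17.355013)) = 2.334070; f(u_3) = -1.784265

2.33407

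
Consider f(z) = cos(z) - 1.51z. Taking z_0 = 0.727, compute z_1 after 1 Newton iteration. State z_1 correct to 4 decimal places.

0.5658

f'(z) = -sin(z) - 1.51
z_0 = 0.727000: f = -0.350598, f' = -2.174631 → z_1 = 0.727000 - (-0.350598)/(-2.174631) = 0.565778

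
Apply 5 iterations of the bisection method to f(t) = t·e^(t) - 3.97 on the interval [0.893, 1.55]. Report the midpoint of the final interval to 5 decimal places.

1.19070

f(0.893000) = -1.788896, f(1.550000) = 3.332779 (opposite signs)
step 1: m = 1.221500, f(m) = 0.173661 > 0 → root in [0.893000, 1.221500]
step 2: m = 1.057250, f(m) = -0.926765 < 0 → root in [1.057250, 1.221500]
step 3: m = 1.139375, f(m) = -0.409664 < 0 → root in [1.139375, 1.221500]
step 4: m = 1.180438, f(m) = -0.126734 < 0 → root in [1.180438, 1.221500]
step 5: m = 1.200969, f(m) = 0.021221 > 0 → root in [1.180438, 1.200969]
Midpoint of [1.180438, 1.200969] = 1.190703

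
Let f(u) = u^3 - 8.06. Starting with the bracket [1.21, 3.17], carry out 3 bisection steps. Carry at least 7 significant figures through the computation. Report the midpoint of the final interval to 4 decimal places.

f(1.210000) = -6.288439, f(3.170000) = 23.795013 (opposite signs)
step 1: m = 2.190000, f(m) = 2.443459 > 0 → root in [1.210000, 2.190000]
step 2: m = 1.700000, f(m) = -3.147000 < 0 → root in [1.700000, 2.190000]
step 3: m = 1.945000, f(m) = -0.702016 < 0 → root in [1.945000, 2.190000]
Midpoint of [1.945000, 2.190000] = 2.067500

2.0675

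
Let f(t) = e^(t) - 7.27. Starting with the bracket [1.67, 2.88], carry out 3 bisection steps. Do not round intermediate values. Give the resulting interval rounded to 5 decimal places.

[1.97250, 2.12375]

f(1.670000) = -1.957832, f(2.880000) = 10.544273 (opposite signs)
step 1: m = 2.275000, f(m) = 2.457919 > 0 → root in [1.670000, 2.275000]
step 2: m = 1.972500, f(m) = -0.081374 < 0 → root in [1.972500, 2.275000]
step 3: m = 2.123750, f(m) = 1.092438 > 0 → root in [1.972500, 2.123750]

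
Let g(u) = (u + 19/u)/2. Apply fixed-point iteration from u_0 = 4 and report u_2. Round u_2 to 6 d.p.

4.358929

u_1 = g(4.000000) = 4.375000
u_2 = g(4.375000) = 4.358929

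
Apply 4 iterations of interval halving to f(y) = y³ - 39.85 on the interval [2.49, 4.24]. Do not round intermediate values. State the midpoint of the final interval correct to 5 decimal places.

3.41969

f(2.490000) = -24.411751, f(4.240000) = 36.375024 (opposite signs)
step 1: m = 3.365000, f(m) = -1.747348 < 0 → root in [3.365000, 4.240000]
step 2: m = 3.802500, f(m) = 15.130371 > 0 → root in [3.365000, 3.802500]
step 3: m = 3.583750, f(m) = 6.177048 > 0 → root in [3.365000, 3.583750]
step 4: m = 3.474375, f(m) = 2.090159 > 0 → root in [3.365000, 3.474375]
Midpoint of [3.365000, 3.474375] = 3.419688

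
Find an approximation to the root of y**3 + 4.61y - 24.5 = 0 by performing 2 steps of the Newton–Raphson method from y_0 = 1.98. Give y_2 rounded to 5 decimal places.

Newton update: y ← y − f(y)/f'(y).
f'(y) = 3y**2 + 4.61
y_0 = 1.980000: f = -7.609808, f' = 16.371200 → y_1 = 1.980000 - (-7.609808)/(16.371200) = 2.444829
y_1 = 2.444829: f = 1.383866, f' = 22.541566 → y_2 = 2.444829 - (1.383866)/(22.541566) = 2.383437

2.38344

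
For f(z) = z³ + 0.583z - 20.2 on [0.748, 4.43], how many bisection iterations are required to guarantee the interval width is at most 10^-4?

16

Initial width b − a = 4.43 − 0.748 = 3.682000.
After n steps the width is (b−a)/2^n; need (b−a)/2^n ≤ 10^-4.
So n ≥ log₂(3.682000/10^-4) = log₂(36820.0000) ≈ 15.1682.
Hence n = 16.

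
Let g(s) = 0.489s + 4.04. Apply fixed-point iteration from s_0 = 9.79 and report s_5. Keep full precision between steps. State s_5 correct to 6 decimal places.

s_1 = g(9.790000) = 8.827310
s_2 = g(8.827310) = 8.356555
s_3 = g(8.356555) = 8.126355
s_4 = g(8.126355) = 8.013788
s_5 = g(8.013788) = 7.958742

7.958742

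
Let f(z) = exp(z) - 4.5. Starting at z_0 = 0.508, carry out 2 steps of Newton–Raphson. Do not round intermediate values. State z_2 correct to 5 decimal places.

Newton update: z ← z − f(z)/f'(z).
f'(z) = exp(z)
z_0 = 0.508000: f = -2.838036, f' = 1.661964 → z_1 = 0.508000 - (-2.838036)/(1.661964) = 2.215640
z_1 = 2.215640: f = 4.667274, f' = 9.167274 → z_2 = 2.215640 - (4.667274)/(9.167274) = 1.706517

1.70652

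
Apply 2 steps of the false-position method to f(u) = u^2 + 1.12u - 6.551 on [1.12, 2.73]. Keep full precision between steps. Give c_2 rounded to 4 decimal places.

False-position update: c = (a·f(b) − b·f(a))/(f(b) − f(a)); replace the endpoint whose sign matches f(c).
f(1.120000) = -4.042200, f(2.730000) = 3.959500
step 1: c = 1.933320, f(c) = -0.647956 < 0 → new bracket [1.933320, 2.730000]
step 2: c = 2.045359, f(c) = -0.076706 < 0 → new bracket [2.045359, 2.730000]

2.0454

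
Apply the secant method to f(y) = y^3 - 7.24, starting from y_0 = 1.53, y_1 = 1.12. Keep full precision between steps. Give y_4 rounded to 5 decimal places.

1.91485

Secant update: y_(k+1) = y_k − f(y_k)·(y_k − y_(k-1))/(f(y_k) − f(y_(k-1))).
f(y_0) = -3.658423, f(y_1) = -5.835072
y_2 = 1.120000 - (-5.835072)·(1.120000 - 1.530000)/(-5.835072 - (-3.658423)) = 2.219111; f(y_2) = 3.687914
y_3 = 2.219111 - (3.687914)·(2.219111 - 1.120000)/(3.687914 - (-5.835072)) = 1.793465; f(y_3) = -1.471294
y_4 = 1.793465 - (-1.471294)·(1.793465 - 2.219111)/(-1.471294 - (3.687914)) = 1.914850; f(y_4) = -0.218917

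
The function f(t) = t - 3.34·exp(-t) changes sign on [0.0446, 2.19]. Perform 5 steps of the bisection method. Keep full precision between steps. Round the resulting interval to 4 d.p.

f(0.044600) = -3.149709, f(2.190000) = 1.816198 (opposite signs)
step 1: m = 1.117300, f(m) = 0.024579 > 0 → root in [0.044600, 1.117300]
step 2: m = 0.580950, f(m) = -1.287335 < 0 → root in [0.580950, 1.117300]
step 3: m = 0.849125, f(m) = -0.579691 < 0 → root in [0.849125, 1.117300]
step 4: m = 0.983212, f(m) = -0.266306 < 0 → root in [0.983212, 1.117300]
step 5: m = 1.050256, f(m) = -0.118236 < 0 → root in [1.050256, 1.117300]

[1.0503, 1.1173]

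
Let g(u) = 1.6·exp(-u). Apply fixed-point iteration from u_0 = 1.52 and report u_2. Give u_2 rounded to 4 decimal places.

1.1276

u_1 = g(1.520000) = 0.349939
u_2 = g(0.349939) = 1.127570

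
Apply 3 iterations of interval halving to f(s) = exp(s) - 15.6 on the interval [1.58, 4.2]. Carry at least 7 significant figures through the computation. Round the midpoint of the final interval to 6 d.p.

2.726250

f(1.580000) = -10.745044, f(4.200000) = 51.086331 (opposite signs)
step 1: m = 2.890000, f(m) = 2.393310 > 0 → root in [1.580000, 2.890000]
step 2: m = 2.235000, f(m) = -6.253518 < 0 → root in [2.235000, 2.890000]
step 3: m = 2.562500, f(m) = -2.631803 < 0 → root in [2.562500, 2.890000]
Midpoint of [2.562500, 2.890000] = 2.726250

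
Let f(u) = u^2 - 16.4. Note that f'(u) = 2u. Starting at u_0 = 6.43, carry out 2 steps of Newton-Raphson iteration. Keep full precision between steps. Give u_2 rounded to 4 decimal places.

Newton update: u ← u − f(u)/f'(u).
u_0 = 6.430000: f = 24.944900, f' = 12.860000 → u_1 = 6.430000 - (24.944900)/(12.860000) = 4.490272
u_1 = 4.490272: f = 3.762544, f' = 8.980544 → u_2 = 4.490272 - (3.762544)/(8.980544) = 4.071306

4.0713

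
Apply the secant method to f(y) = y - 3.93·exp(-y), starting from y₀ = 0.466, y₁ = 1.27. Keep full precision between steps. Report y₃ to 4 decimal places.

f(y_0) = -2.000104, f(y_1) = 0.166332
y_2 = 1.270000 - (0.166332)·(1.270000 - 0.466000)/(0.166332 - (-2.000104)) = 1.208272; f(y_2) = 0.034329
y_3 = 1.208272 - (0.034329)·(1.208272 - 1.270000)/(0.034329 - (0.166332)) = 1.192218; f(y_3) = -0.000722

1.1922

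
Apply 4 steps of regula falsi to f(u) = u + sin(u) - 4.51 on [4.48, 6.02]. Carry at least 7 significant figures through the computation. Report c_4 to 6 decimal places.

f(4.480000) = -1.003119, f(6.020000) = 1.249843
step 1: c = 5.165677, f(c) = -0.243335 < 0 → new bracket [5.165677, 6.020000]
step 2: c = 5.304901, f(c) = -0.034639 < 0 → new bracket [5.304901, 6.020000]
step 3: c = 5.324186, f(c) = -0.004432 < 0 → new bracket [5.324186, 6.020000]
step 4: c = 5.326644, f(c) = -0.000559 < 0 → new bracket [5.326644, 6.020000]

5.326644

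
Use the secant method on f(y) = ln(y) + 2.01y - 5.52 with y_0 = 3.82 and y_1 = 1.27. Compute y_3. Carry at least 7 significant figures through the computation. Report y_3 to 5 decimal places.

f(y_0) = 3.498450, f(y_1) = -2.728283
y_2 = 1.270000 - (-2.728283)·(1.270000 - 3.820000)/(-2.728283 - (3.498450)) = 2.387299; f(y_2) = 0.148633
y_3 = 2.387299 - (0.148633)·(2.387299 - 1.270000)/(0.148633 - (-2.728283)) = 2.329575; f(y_3) = 0.008131

2.32957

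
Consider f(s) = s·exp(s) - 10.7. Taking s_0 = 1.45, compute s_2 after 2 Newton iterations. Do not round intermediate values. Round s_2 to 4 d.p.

f'(s) = (s + 1)·exp(s)
s_0 = 1.450000: f = -4.518484, f' = 10.444631 → s_1 = 1.450000 - (-4.518484)/(10.444631) = 1.882613
s_1 = 1.882613: f = 1.669996, f' = 18.940648 → s_2 = 1.882613 - (1.669996)/(18.940648) = 1.794443

1.7944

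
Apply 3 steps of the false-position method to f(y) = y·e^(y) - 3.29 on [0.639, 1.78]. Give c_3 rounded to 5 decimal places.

1.06132

f(0.639000) = -2.079360, f(1.780000) = 7.265144
step 1: c = 0.892898, f(c) = -1.109368 < 0 → new bracket [0.892898, 1.780000]
step 2: c = 1.010412, f(c) = -0.514669 < 0 → new bracket [1.010412, 1.780000]
step 3: c = 1.061324, f(c) = -0.222569 < 0 → new bracket [1.061324, 1.780000]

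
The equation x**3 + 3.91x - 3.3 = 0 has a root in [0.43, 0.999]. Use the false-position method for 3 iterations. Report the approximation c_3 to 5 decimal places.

0.73991

f(0.430000) = -1.539193, f(0.999000) = 1.603093
step 1: c = 0.708715, f(c) = -0.172956 < 0 → new bracket [0.708715, 0.999000]
step 2: c = 0.736983, f(c) = -0.018108 < 0 → new bracket [0.736983, 0.999000]
step 3: c = 0.739910, f(c) = -0.001877 < 0 → new bracket [0.739910, 0.999000]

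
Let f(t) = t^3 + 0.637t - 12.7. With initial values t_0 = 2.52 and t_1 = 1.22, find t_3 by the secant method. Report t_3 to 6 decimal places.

2.334261

Secant update: t_(k+1) = t_k − f(t_k)·(t_k − t_(k-1))/(f(t_k) − f(t_(k-1))).
f(t_0) = 4.908248, f(t_1) = -10.107012
t_2 = 1.220000 - (-10.107012)·(1.220000 - 2.520000)/(-10.107012 - (4.908248)) = 2.095051; f(t_2) = -2.169776
t_3 = 2.095051 - (-2.169776)·(2.095051 - 1.220000)/(-2.169776 - (-10.107012)) = 2.334261; f(t_3) = 1.505779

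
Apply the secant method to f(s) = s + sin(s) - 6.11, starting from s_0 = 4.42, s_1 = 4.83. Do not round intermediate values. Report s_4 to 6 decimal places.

6.201393

Secant update: s_(k+1) = s_k − f(s_k)·(s_k − s_(k-1))/(f(s_k) − f(s_(k-1))).
f(s_0) = -2.647558, f(s_1) = -2.273092
s_2 = 4.830000 - (-2.273092)·(4.830000 - 4.420000)/(-2.273092 - (-2.647558)) = 7.318790; f(s_2) = 2.068960
s_3 = 7.318790 - (2.068960)·(7.318790 - 4.830000)/(2.068960 - (-2.273092)) = 6.132897; f(s_3) = -0.126826
s_4 = 6.132897 - (-0.126826)·(6.132897 - 7.318790)/(-0.126826 - (2.068960)) = 6.201393; f(s_4) = 0.009692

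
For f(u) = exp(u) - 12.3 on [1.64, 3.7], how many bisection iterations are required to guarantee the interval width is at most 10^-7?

Initial width b − a = 3.7 − 1.64 = 2.060000.
After n steps the width is (b−a)/2^n; need (b−a)/2^n ≤ 10^-7.
So n ≥ log₂(2.060000/10^-7) = log₂(20600000.0000) ≈ 24.2961.
Hence n = 25.

25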